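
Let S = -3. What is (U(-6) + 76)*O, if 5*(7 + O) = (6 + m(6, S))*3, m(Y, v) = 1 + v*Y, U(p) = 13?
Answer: -6052/5 ≈ -1210.4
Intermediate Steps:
m(Y, v) = 1 + Y*v
O = -68/5 (O = -7 + ((6 + (1 + 6*(-3)))*3)/5 = -7 + ((6 + (1 - 18))*3)/5 = -7 + ((6 - 17)*3)/5 = -7 + (-11*3)/5 = -7 + (⅕)*(-33) = -7 - 33/5 = -68/5 ≈ -13.600)
(U(-6) + 76)*O = (13 + 76)*(-68/5) = 89*(-68/5) = -6052/5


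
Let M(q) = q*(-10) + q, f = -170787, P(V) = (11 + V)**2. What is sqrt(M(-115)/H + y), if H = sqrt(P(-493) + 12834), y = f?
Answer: sqrt(-10264716268066668 + 253738530*sqrt(245158))/245158 ≈ 413.26*I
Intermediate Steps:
M(q) = -9*q (M(q) = -10*q + q = -9*q)
y = -170787
H = sqrt(245158) (H = sqrt((11 - 493)**2 + 12834) = sqrt((-482)**2 + 12834) = sqrt(232324 + 12834) = sqrt(245158) ≈ 495.13)
sqrt(M(-115)/H + y) = sqrt((-9*(-115))/(sqrt(245158)) - 170787) = sqrt(1035*(sqrt(245158)/245158) - 170787) = sqrt(1035*sqrt(245158)/245158 - 170787) = sqrt(-170787 + 1035*sqrt(245158)/245158)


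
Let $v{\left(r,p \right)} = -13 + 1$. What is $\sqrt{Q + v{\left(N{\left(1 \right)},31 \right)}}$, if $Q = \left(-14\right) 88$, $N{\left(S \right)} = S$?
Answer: $2 i \sqrt{311} \approx 35.27 i$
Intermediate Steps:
$v{\left(r,p \right)} = -12$
$Q = -1232$
$\sqrt{Q + v{\left(N{\left(1 \right)},31 \right)}} = \sqrt{-1232 - 12} = \sqrt{-1244} = 2 i \sqrt{311}$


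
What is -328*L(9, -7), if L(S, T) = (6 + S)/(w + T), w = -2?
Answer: 1640/3 ≈ 546.67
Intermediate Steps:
L(S, T) = (6 + S)/(-2 + T)
-328*L(9, -7) = -328*(6 + 9)/(-2 - 7) = -328*15/(-9) = -(-328)*15/9 = -328*(-5/3) = 1640/3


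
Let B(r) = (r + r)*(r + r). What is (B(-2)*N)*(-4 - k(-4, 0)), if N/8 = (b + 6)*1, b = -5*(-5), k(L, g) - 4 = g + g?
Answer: -31744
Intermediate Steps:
k(L, g) = 4 + 2*g (k(L, g) = 4 + (g + g) = 4 + 2*g)
b = 25
B(r) = 4*r² (B(r) = (2*r)*(2*r) = 4*r²)
N = 248 (N = 8*((25 + 6)*1) = 8*(31*1) = 8*31 = 248)
(B(-2)*N)*(-4 - k(-4, 0)) = ((4*(-2)²)*248)*(-4 - (4 + 2*0)) = ((4*4)*248)*(-4 - (4 + 0)) = (16*248)*(-4 - 1*4) = 3968*(-4 - 4) = 3968*(-8) = -31744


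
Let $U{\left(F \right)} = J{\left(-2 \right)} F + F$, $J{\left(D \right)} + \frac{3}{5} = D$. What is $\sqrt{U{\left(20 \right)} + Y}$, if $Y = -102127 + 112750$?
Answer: $\sqrt{10591} \approx 102.91$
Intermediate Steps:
$J{\left(D \right)} = - \frac{3}{5} + D$
$U{\left(F \right)} = - \frac{8 F}{5}$ ($U{\left(F \right)} = \left(- \frac{3}{5} - 2\right) F + F = - \frac{13 F}{5} + F = - \frac{8 F}{5}$)
$Y = 10623$
$\sqrt{U{\left(20 \right)} + Y} = \sqrt{\left(- \frac{8}{5}\right) 20 + 10623} = \sqrt{-32 + 10623} = \sqrt{10591}$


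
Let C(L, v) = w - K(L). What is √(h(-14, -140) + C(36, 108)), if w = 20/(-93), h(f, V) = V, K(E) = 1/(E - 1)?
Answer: I*√1485884715/3255 ≈ 11.842*I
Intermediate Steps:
K(E) = 1/(-1 + E)
w = -20/93 (w = 20*(-1/93) = -20/93 ≈ -0.21505)
C(L, v) = -20/93 - 1/(-1 + L)
√(h(-14, -140) + C(36, 108)) = √(-140 + (-73 - 20*36)/(93*(-1 + 36))) = √(-140 + (1/93)*(-73 - 720)/35) = √(-140 + (1/93)*(1/35)*(-793)) = √(-140 - 793/3255) = √(-456493/3255) = I*√1485884715/3255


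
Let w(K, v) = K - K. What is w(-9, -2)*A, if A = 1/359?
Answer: 0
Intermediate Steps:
w(K, v) = 0
A = 1/359 ≈ 0.0027855
w(-9, -2)*A = 0*(1/359) = 0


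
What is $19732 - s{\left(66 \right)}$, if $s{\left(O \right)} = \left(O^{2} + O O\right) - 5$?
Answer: $11025$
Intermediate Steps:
$s{\left(O \right)} = -5 + 2 O^{2}$ ($s{\left(O \right)} = \left(O^{2} + O^{2}\right) - 5 = 2 O^{2} - 5 = -5 + 2 O^{2}$)
$19732 - s{\left(66 \right)} = 19732 - \left(-5 + 2 \cdot 66^{2}\right) = 19732 - \left(-5 + 2 \cdot 4356\right) = 19732 - \left(-5 + 8712\right) = 19732 - 8707 = 11025$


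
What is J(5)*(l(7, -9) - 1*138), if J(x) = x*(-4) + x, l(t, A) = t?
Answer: 1965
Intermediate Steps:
J(x) = -3*x (J(x) = -4*x + x = -3*x)
J(5)*(l(7, -9) - 1*138) = (-3*5)*(7 - 1*138) = -15*(7 - 138) = -15*(-131) = 1965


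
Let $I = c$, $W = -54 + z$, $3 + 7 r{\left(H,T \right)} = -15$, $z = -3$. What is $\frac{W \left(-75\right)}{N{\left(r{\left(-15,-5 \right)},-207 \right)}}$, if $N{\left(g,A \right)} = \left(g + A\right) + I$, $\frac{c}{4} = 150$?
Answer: $\frac{9975}{911} \approx 10.95$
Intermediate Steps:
$r{\left(H,T \right)} = - \frac{18}{7}$ ($r{\left(H,T \right)} = - \frac{3}{7} + \frac{1}{7} \left(-15\right) = - \frac{3}{7} - \frac{15}{7} = - \frac{18}{7}$)
$W = -57$ ($W = -54 - 3 = -57$)
$c = 600$ ($c = 4 \cdot 150 = 600$)
$I = 600$
$N{\left(g,A \right)} = 600 + A + g$ ($N{\left(g,A \right)} = \left(g + A\right) + 600 = \left(A + g\right) + 600 = 600 + A + g$)
$\frac{W \left(-75\right)}{N{\left(r{\left(-15,-5 \right)},-207 \right)}} = \frac{\left(-57\right) \left(-75\right)}{600 - 207 - \frac{18}{7}} = \frac{4275}{\frac{2733}{7}} = 4275 \cdot \frac{7}{2733} = \frac{9975}{911}$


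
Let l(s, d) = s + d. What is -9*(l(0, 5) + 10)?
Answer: -135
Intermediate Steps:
l(s, d) = d + s
-9*(l(0, 5) + 10) = -9*((5 + 0) + 10) = -9*(5 + 10) = -9*15 = -135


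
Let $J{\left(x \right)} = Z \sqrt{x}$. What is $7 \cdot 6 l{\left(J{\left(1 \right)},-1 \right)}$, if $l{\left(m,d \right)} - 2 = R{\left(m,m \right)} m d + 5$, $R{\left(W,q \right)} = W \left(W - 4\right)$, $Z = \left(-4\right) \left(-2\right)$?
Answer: $-10458$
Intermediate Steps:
$Z = 8$
$R{\left(W,q \right)} = W \left(-4 + W\right)$
$J{\left(x \right)} = 8 \sqrt{x}$
$l{\left(m,d \right)} = 7 + d m^{2} \left(-4 + m\right)$ ($l{\left(m,d \right)} = 2 + \left(m \left(-4 + m\right) m d + 5\right) = 2 + \left(m^{2} \left(-4 + m\right) d + 5\right) = 2 + \left(d m^{2} \left(-4 + m\right) + 5\right) = 2 + \left(5 + d m^{2} \left(-4 + m\right)\right) = 7 + d m^{2} \left(-4 + m\right)$)
$7 \cdot 6 l{\left(J{\left(1 \right)},-1 \right)} = 7 \cdot 6 \left(7 - \left(8 \sqrt{1}\right)^{2} \left(-4 + 8 \sqrt{1}\right)\right) = 42 \left(7 - \left(8 \cdot 1\right)^{2} \left(-4 + 8 \cdot 1\right)\right) = 42 \left(7 - 8^{2} \left(-4 + 8\right)\right) = 42 \left(7 - 64 \cdot 4\right) = 42 \left(7 - 256\right) = 42 \left(-249\right) = -10458$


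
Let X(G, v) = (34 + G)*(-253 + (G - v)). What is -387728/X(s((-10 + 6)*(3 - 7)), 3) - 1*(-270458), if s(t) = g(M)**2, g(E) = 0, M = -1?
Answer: 147153385/544 ≈ 2.7050e+5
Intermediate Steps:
s(t) = 0 (s(t) = 0**2 = 0)
X(G, v) = (34 + G)*(-253 + G - v)
-387728/X(s((-10 + 6)*(3 - 7)), 3) - 1*(-270458) = -387728/(-8602 + 0**2 - 219*0 - 34*3 - 1*0*3) - 1*(-270458) = -387728/(-8602 + 0 + 0 - 102 + 0) + 270458 = -387728/(-8704) + 270458 = -387728*(-1/8704) + 270458 = 24233/544 + 270458 = 147153385/544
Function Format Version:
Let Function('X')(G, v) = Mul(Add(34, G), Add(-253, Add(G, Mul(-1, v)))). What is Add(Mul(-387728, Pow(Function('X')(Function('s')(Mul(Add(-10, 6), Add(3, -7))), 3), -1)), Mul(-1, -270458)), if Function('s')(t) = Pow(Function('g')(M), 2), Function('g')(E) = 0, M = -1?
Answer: Rational(147153385, 544) ≈ 2.7050e+5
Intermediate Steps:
Function('s')(t) = 0 (Function('s')(t) = Pow(0, 2) = 0)
Function('X')(G, v) = Mul(Add(34, G), Add(-253, G, Mul(-1, v)))
Add(Mul(-387728, Pow(Function('X')(Function('s')(Mul(Add(-10, 6), Add(3, -7))), 3), -1)), Mul(-1, -270458)) = Add(Mul(-387728, Pow(Add(-8602, Pow(0, 2), Mul(-219, 0), Mul(-34, 3), Mul(-1, 0, 3)), -1)), Mul(-1, -270458)) = Add(Mul(-387728, Pow(Add(-8602, 0, 0, -102, 0), -1)), 270458) = Add(Mul(-387728, Pow(-8704, -1)), 270458) = Add(Mul(-387728, Rational(-1, 8704)), 270458) = Add(Rational(24233, 544), 270458) = Rational(147153385, 544)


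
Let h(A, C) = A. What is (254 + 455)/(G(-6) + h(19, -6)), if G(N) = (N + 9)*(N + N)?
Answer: -709/17 ≈ -41.706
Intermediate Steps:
G(N) = 2*N*(9 + N) (G(N) = (9 + N)*(2*N) = 2*N*(9 + N))
(254 + 455)/(G(-6) + h(19, -6)) = (254 + 455)/(2*(-6)*(9 - 6) + 19) = 709/(2*(-6)*3 + 19) = 709/(-36 + 19) = 709/(-17) = 709*(-1/17) = -709/17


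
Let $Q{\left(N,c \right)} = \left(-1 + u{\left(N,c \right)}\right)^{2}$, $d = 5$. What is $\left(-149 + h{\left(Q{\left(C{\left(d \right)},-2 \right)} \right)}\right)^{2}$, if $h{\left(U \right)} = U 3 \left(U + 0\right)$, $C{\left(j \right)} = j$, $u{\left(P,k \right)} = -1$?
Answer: $10201$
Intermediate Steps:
$Q{\left(N,c \right)} = 4$ ($Q{\left(N,c \right)} = \left(-1 - 1\right)^{2} = \left(-2\right)^{2} = 4$)
$h{\left(U \right)} = 3 U^{2}$ ($h{\left(U \right)} = U 3 U = 3 U^{2}$)
$\left(-149 + h{\left(Q{\left(C{\left(d \right)},-2 \right)} \right)}\right)^{2} = \left(-149 + 3 \cdot 4^{2}\right)^{2} = \left(-149 + 3 \cdot 16\right)^{2} = \left(-149 + 48\right)^{2} = \left(-101\right)^{2} = 10201$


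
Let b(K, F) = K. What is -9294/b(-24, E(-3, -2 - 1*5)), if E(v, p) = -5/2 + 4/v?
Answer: 1549/4 ≈ 387.25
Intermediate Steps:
E(v, p) = -5/2 + 4/v (E(v, p) = -5*1/2 + 4/v = -5/2 + 4/v)
-9294/b(-24, E(-3, -2 - 1*5)) = -9294/(-24) = -9294*(-1/24) = 1549/4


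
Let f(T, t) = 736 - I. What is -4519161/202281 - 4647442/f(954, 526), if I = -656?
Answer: -157729981219/46929192 ≈ -3361.0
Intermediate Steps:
f(T, t) = 1392 (f(T, t) = 736 - 1*(-656) = 736 + 656 = 1392)
-4519161/202281 - 4647442/f(954, 526) = -4519161/202281 - 4647442/1392 = -4519161*1/202281 - 4647442*1/1392 = -1506387/67427 - 2323721/696 = -157729981219/46929192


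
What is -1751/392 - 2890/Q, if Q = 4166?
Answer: -4213773/816536 ≈ -5.1605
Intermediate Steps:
-1751/392 - 2890/Q = -1751/392 - 2890/4166 = -1751*1/392 - 2890*1/4166 = -1751/392 - 1445/2083 = -4213773/816536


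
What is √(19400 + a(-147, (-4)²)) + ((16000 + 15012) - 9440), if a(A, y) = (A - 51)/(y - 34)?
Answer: 21572 + √19411 ≈ 21711.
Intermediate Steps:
a(A, y) = (-51 + A)/(-34 + y)
√(19400 + a(-147, (-4)²)) + ((16000 + 15012) - 9440) = √(19400 + (-51 - 147)/(-34 + (-4)²)) + ((16000 + 15012) - 9440) = √(19400 - 198/(-34 + 16)) + (31012 - 9440) = √(19400 - 198/(-18)) + 21572 = √(19400 - 1/18*(-198)) + 21572 = √(19400 + 11) + 21572 = √19411 + 21572 = 21572 + √19411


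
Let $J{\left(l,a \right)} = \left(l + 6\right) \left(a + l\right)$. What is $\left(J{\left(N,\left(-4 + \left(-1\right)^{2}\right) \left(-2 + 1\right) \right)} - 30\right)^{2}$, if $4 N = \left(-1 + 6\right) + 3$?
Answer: $100$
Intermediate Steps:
$N = 2$ ($N = \frac{\left(-1 + 6\right) + 3}{4} = \frac{5 + 3}{4} = \frac{1}{4} \cdot 8 = 2$)
$J{\left(l,a \right)} = \left(6 + l\right) \left(a + l\right)$
$\left(J{\left(N,\left(-4 + \left(-1\right)^{2}\right) \left(-2 + 1\right) \right)} - 30\right)^{2} = \left(\left(2^{2} + 6 \left(-4 + \left(-1\right)^{2}\right) \left(-2 + 1\right) + 6 \cdot 2 + \left(-4 + \left(-1\right)^{2}\right) \left(-2 + 1\right) 2\right) - 30\right)^{2} = \left(\left(4 + 6 \left(-4 + 1\right) \left(-1\right) + 12 + \left(-4 + 1\right) \left(-1\right) 2\right) - 30\right)^{2} = \left(\left(4 + 6 \left(\left(-3\right) \left(-1\right)\right) + 12 + \left(-3\right) \left(-1\right) 2\right) - 30\right)^{2} = \left(\left(4 + 6 \cdot 3 + 12 + 3 \cdot 2\right) - 30\right)^{2} = \left(\left(4 + 18 + 12 + 6\right) - 30\right)^{2} = \left(40 - 30\right)^{2} = 10^{2} = 100$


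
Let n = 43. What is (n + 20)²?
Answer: 3969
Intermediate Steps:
(n + 20)² = (43 + 20)² = 63² = 3969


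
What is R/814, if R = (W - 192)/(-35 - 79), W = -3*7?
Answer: 71/30932 ≈ 0.0022954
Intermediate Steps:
W = -21
R = 71/38 (R = (-21 - 192)/(-35 - 79) = -213/(-114) = -213*(-1/114) = 71/38 ≈ 1.8684)
R/814 = (71/38)/814 = (71/38)*(1/814) = 71/30932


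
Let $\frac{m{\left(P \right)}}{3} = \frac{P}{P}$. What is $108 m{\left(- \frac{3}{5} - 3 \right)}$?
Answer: $324$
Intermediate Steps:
$m{\left(P \right)} = 3$ ($m{\left(P \right)} = 3 \frac{P}{P} = 3 \cdot 1 = 3$)
$108 m{\left(- \frac{3}{5} - 3 \right)} = 108 \cdot 3 = 324$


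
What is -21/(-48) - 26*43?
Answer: -17881/16 ≈ -1117.6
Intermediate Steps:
-21/(-48) - 26*43 = -21*(-1/48) - 1118 = 7/16 - 1118 = -17881/16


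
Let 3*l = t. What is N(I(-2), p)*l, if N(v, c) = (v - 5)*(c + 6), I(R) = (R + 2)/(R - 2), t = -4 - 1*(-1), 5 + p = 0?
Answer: 5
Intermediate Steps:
p = -5 (p = -5 + 0 = -5)
t = -3 (t = -4 + 1 = -3)
I(R) = (2 + R)/(-2 + R)
l = -1 (l = (1/3)*(-3) = -1)
N(v, c) = (-5 + v)*(6 + c)
N(I(-2), p)*l = (-30 - 5*(-5) + 6*((2 - 2)/(-2 - 2)) - 5*(2 - 2)/(-2 - 2))*(-1) = (-30 + 25 + 6*(0/(-4)) - 5*0/(-4))*(-1) = (-30 + 25 + 6*(-1/4*0) - (-5)*0/4)*(-1) = (-30 + 25 + 6*0 - 5*0)*(-1) = (-30 + 25 + 0 + 0)*(-1) = -5*(-1) = 5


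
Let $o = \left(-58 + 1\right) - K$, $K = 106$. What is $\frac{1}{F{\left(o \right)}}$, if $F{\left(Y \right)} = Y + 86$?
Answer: $- \frac{1}{77} \approx -0.012987$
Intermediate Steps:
$o = -163$ ($o = \left(-58 + 1\right) - 106 = -57 - 106 = -163$)
$F{\left(Y \right)} = 86 + Y$
$\frac{1}{F{\left(o \right)}} = \frac{1}{86 - 163} = \frac{1}{-77} = - \frac{1}{77}$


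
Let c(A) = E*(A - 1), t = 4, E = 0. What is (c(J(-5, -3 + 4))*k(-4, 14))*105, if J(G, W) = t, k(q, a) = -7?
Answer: 0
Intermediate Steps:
J(G, W) = 4
c(A) = 0 (c(A) = 0*(A - 1) = 0*(-1 + A) = 0)
(c(J(-5, -3 + 4))*k(-4, 14))*105 = (0*(-7))*105 = 0*105 = 0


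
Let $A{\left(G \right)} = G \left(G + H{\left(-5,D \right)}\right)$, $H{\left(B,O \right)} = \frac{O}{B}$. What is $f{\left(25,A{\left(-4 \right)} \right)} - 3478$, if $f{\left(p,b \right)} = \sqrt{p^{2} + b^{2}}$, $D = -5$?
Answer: $-3478 + \sqrt{769} \approx -3450.3$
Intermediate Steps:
$A{\left(G \right)} = G \left(1 + G\right)$ ($A{\left(G \right)} = G \left(G - \frac{5}{-5}\right) = G \left(G - -1\right) = G \left(G + 1\right) = G \left(1 + G\right)$)
$f{\left(p,b \right)} = \sqrt{b^{2} + p^{2}}$
$f{\left(25,A{\left(-4 \right)} \right)} - 3478 = \sqrt{\left(- 4 \left(1 - 4\right)\right)^{2} + 25^{2}} - 3478 = \sqrt{\left(\left(-4\right) \left(-3\right)\right)^{2} + 625} - 3478 = \sqrt{12^{2} + 625} - 3478 = \sqrt{144 + 625} - 3478 = \sqrt{769} - 3478 = -3478 + \sqrt{769}$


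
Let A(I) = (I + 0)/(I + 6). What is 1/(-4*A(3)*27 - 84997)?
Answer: -1/85033 ≈ -1.1760e-5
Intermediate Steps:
A(I) = I/(6 + I)
1/(-4*A(3)*27 - 84997) = 1/(-12/(6 + 3)*27 - 84997) = 1/(-12/9*27 - 84997) = 1/(-4*⅓*27 - 84997) = 1/(-4/3*27 - 84997) = 1/(-36 - 84997) = 1/(-85033) = -1/85033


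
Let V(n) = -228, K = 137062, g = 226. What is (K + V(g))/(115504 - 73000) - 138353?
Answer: -2940209539/21252 ≈ -1.3835e+5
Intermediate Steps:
(K + V(g))/(115504 - 73000) - 138353 = (137062 - 228)/(115504 - 73000) - 138353 = 136834/42504 - 138353 = 136834*(1/42504) - 138353 = 68417/21252 - 138353 = -2940209539/21252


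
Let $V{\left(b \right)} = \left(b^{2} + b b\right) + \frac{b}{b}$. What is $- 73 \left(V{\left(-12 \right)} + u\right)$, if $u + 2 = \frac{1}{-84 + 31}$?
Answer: $- \frac{1110330}{53} \approx -20950.0$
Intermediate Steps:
$V{\left(b \right)} = 1 + 2 b^{2}$ ($V{\left(b \right)} = \left(b^{2} + b^{2}\right) + 1 = 2 b^{2} + 1 = 1 + 2 b^{2}$)
$u = - \frac{107}{53}$ ($u = -2 + \frac{1}{-84 + 31} = -2 + \frac{1}{-53} = -2 - \frac{1}{53} = - \frac{107}{53} \approx -2.0189$)
$- 73 \left(V{\left(-12 \right)} + u\right) = - 73 \left(\left(1 + 2 \left(-12\right)^{2}\right) - \frac{107}{53}\right) = - 73 \left(\left(1 + 2 \cdot 144\right) - \frac{107}{53}\right) = - 73 \left(\left(1 + 288\right) - \frac{107}{53}\right) = - 73 \left(289 - \frac{107}{53}\right) = \left(-73\right) \frac{15210}{53} = - \frac{1110330}{53}$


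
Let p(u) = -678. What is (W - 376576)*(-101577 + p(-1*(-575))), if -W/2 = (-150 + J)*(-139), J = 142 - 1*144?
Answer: 42827666160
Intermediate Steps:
J = -2 (J = 142 - 144 = -2)
W = -42256 (W = -2*(-150 - 2)*(-139) = -(-304)*(-139) = -2*21128 = -42256)
(W - 376576)*(-101577 + p(-1*(-575))) = (-42256 - 376576)*(-101577 - 678) = -418832*(-102255) = 42827666160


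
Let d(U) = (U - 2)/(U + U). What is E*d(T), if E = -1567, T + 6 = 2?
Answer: -4701/4 ≈ -1175.3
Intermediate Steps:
T = -4 (T = -6 + 2 = -4)
d(U) = (-2 + U)/(2*U) (d(U) = (-2 + U)/((2*U)) = (-2 + U)*(1/(2*U)) = (-2 + U)/(2*U))
E*d(T) = -1567*(-2 - 4)/(2*(-4)) = -1567*(-1)*(-6)/(2*4) = -1567*¾ = -4701/4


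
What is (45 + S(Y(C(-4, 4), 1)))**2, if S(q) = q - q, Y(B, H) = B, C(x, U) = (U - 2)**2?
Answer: 2025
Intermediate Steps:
C(x, U) = (-2 + U)**2
S(q) = 0
(45 + S(Y(C(-4, 4), 1)))**2 = (45 + 0)**2 = 45**2 = 2025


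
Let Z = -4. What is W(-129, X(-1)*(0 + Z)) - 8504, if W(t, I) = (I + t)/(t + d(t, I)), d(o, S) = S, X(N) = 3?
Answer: -8503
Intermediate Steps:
W(t, I) = 1 (W(t, I) = (I + t)/(t + I) = (I + t)/(I + t) = 1)
W(-129, X(-1)*(0 + Z)) - 8504 = 1 - 8504 = -8503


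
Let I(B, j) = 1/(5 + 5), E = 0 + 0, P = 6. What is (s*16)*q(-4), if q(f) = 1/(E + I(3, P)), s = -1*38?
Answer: -6080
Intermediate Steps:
s = -38
E = 0
I(B, j) = ⅒ (I(B, j) = 1/10 = ⅒)
q(f) = 10 (q(f) = 1/(0 + ⅒) = 1/(⅒) = 10)
(s*16)*q(-4) = -38*16*10 = -608*10 = -6080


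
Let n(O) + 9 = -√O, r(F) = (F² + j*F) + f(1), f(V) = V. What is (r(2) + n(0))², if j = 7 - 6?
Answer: 4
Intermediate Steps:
j = 1
r(F) = 1 + F + F² (r(F) = (F² + 1*F) + 1 = (F² + F) + 1 = (F + F²) + 1 = 1 + F + F²)
n(O) = -9 - √O
(r(2) + n(0))² = ((1 + 2 + 2²) + (-9 - √0))² = ((1 + 2 + 4) + (-9 - 1*0))² = (7 + (-9 + 0))² = (7 - 9)² = (-2)² = 4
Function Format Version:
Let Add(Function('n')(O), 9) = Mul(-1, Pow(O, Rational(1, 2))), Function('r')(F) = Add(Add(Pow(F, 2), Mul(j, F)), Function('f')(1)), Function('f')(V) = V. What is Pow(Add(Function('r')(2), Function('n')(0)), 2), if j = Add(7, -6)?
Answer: 4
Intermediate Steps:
j = 1
Function('r')(F) = Add(1, F, Pow(F, 2)) (Function('r')(F) = Add(Add(Pow(F, 2), Mul(1, F)), 1) = Add(Add(Pow(F, 2), F), 1) = Add(Add(F, Pow(F, 2)), 1) = Add(1, F, Pow(F, 2)))
Function('n')(O) = Add(-9, Mul(-1, Pow(O, Rational(1, 2))))
Pow(Add(Function('r')(2), Function('n')(0)), 2) = Pow(Add(Add(1, 2, Pow(2, 2)), Add(-9, Mul(-1, Pow(0, Rational(1, 2))))), 2) = Pow(Add(Add(1, 2, 4), Add(-9, Mul(-1, 0))), 2) = Pow(Add(7, Add(-9, 0)), 2) = Pow(Add(7, -9), 2) = Pow(-2, 2) = 4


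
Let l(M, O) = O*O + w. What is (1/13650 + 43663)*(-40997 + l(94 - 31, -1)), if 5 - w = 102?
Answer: -1883955845111/1050 ≈ -1.7942e+9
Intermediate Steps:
w = -97 (w = 5 - 1*102 = 5 - 102 = -97)
l(M, O) = -97 + O² (l(M, O) = O*O - 97 = O² - 97 = -97 + O²)
(1/13650 + 43663)*(-40997 + l(94 - 31, -1)) = (1/13650 + 43663)*(-40997 + (-97 + (-1)²)) = (1/13650 + 43663)*(-40997 + (-97 + 1)) = 595999951*(-40997 - 96)/13650 = (595999951/13650)*(-41093) = -1883955845111/1050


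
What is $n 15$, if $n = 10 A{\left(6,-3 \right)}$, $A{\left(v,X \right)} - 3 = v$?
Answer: $1350$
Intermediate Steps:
$A{\left(v,X \right)} = 3 + v$
$n = 90$ ($n = 10 \left(3 + 6\right) = 10 \cdot 9 = 90$)
$n 15 = 90 \cdot 15 = 1350$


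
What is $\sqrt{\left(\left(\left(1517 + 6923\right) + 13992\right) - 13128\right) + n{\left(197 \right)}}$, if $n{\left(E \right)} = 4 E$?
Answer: $58 \sqrt{3} \approx 100.46$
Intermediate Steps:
$\sqrt{\left(\left(\left(1517 + 6923\right) + 13992\right) - 13128\right) + n{\left(197 \right)}} = \sqrt{\left(\left(\left(1517 + 6923\right) + 13992\right) - 13128\right) + 4 \cdot 197} = \sqrt{\left(\left(8440 + 13992\right) - 13128\right) + 788} = \sqrt{\left(22432 - 13128\right) + 788} = \sqrt{9304 + 788} = \sqrt{10092} = 58 \sqrt{3}$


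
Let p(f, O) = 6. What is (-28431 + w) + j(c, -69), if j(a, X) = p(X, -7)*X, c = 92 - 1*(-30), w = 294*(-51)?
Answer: -43839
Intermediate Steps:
w = -14994
c = 122 (c = 92 + 30 = 122)
j(a, X) = 6*X
(-28431 + w) + j(c, -69) = (-28431 - 14994) + 6*(-69) = -43425 - 414 = -43839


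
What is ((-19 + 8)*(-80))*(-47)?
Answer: -41360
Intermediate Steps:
((-19 + 8)*(-80))*(-47) = -11*(-80)*(-47) = 880*(-47) = -41360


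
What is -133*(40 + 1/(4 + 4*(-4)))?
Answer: -63707/12 ≈ -5308.9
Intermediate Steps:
-133*(40 + 1/(4 + 4*(-4))) = -133*(40 + 1/(4 - 16)) = -133*(40 + 1/(-12)) = -133*(40 - 1/12) = -133*479/12 = -63707/12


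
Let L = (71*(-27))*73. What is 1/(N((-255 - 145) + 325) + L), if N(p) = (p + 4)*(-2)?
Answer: -1/139799 ≈ -7.1531e-6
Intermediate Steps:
N(p) = -8 - 2*p (N(p) = (4 + p)*(-2) = -8 - 2*p)
L = -139941 (L = -1917*73 = -139941)
1/(N((-255 - 145) + 325) + L) = 1/((-8 - 2*((-255 - 145) + 325)) - 139941) = 1/((-8 - 2*(-400 + 325)) - 139941) = 1/((-8 - 2*(-75)) - 139941) = 1/((-8 + 150) - 139941) = 1/(142 - 139941) = 1/(-139799) = -1/139799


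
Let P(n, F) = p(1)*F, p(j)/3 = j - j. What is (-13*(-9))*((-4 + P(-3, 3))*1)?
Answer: -468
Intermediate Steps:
p(j) = 0 (p(j) = 3*(j - j) = 3*0 = 0)
P(n, F) = 0 (P(n, F) = 0*F = 0)
(-13*(-9))*((-4 + P(-3, 3))*1) = (-13*(-9))*((-4 + 0)*1) = 117*(-4*1) = 117*(-4) = -468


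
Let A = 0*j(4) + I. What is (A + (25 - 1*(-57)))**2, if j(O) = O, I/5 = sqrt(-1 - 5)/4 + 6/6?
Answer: 60477/8 + 435*I*sqrt(6)/2 ≈ 7559.6 + 532.76*I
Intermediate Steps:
I = 5 + 5*I*sqrt(6)/4 (I = 5*(sqrt(-1 - 5)/4 + 6/6) = 5*(sqrt(-6)*(1/4) + 6*(1/6)) = 5*((I*sqrt(6))*(1/4) + 1) = 5*(I*sqrt(6)/4 + 1) = 5*(1 + I*sqrt(6)/4) = 5 + 5*I*sqrt(6)/4 ≈ 5.0 + 3.0619*I)
A = 5 + 5*I*sqrt(6)/4 (A = 0*4 + (5 + 5*I*sqrt(6)/4) = 0 + (5 + 5*I*sqrt(6)/4) = 5 + 5*I*sqrt(6)/4 ≈ 5.0 + 3.0619*I)
(A + (25 - 1*(-57)))**2 = ((5 + 5*I*sqrt(6)/4) + (25 - 1*(-57)))**2 = ((5 + 5*I*sqrt(6)/4) + (25 + 57))**2 = ((5 + 5*I*sqrt(6)/4) + 82)**2 = (87 + 5*I*sqrt(6)/4)**2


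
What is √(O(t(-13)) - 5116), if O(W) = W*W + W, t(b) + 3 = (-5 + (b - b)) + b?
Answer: 2*I*√1174 ≈ 68.527*I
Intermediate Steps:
t(b) = -8 + b (t(b) = -3 + ((-5 + (b - b)) + b) = -3 + ((-5 + 0) + b) = -3 + (-5 + b) = -8 + b)
O(W) = W + W² (O(W) = W² + W = W + W²)
√(O(t(-13)) - 5116) = √((-8 - 13)*(1 + (-8 - 13)) - 5116) = √(-21*(1 - 21) - 5116) = √(-21*(-20) - 5116) = √(420 - 5116) = √(-4696) = 2*I*√1174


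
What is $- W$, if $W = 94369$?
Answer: $-94369$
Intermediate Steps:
$- W = \left(-1\right) 94369 = -94369$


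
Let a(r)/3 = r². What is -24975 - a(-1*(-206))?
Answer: -152283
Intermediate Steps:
a(r) = 3*r²
-24975 - a(-1*(-206)) = -24975 - 3*(-1*(-206))² = -24975 - 3*206² = -24975 - 3*42436 = -24975 - 1*127308 = -24975 - 127308 = -152283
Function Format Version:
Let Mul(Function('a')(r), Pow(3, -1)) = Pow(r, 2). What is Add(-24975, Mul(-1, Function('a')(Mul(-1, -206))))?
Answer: -152283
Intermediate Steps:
Function('a')(r) = Mul(3, Pow(r, 2))
Add(-24975, Mul(-1, Function('a')(Mul(-1, -206)))) = Add(-24975, Mul(-1, Mul(3, Pow(Mul(-1, -206), 2)))) = Add(-24975, Mul(-1, Mul(3, Pow(206, 2)))) = Add(-24975, Mul(-1, Mul(3, 42436))) = Add(-24975, Mul(-1, 127308)) = Add(-24975, -127308) = -152283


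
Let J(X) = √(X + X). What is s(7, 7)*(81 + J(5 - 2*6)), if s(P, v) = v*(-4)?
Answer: -2268 - 28*I*√14 ≈ -2268.0 - 104.77*I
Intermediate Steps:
J(X) = √2*√X (J(X) = √(2*X) = √2*√X)
s(P, v) = -4*v
s(7, 7)*(81 + J(5 - 2*6)) = (-4*7)*(81 + √2*√(5 - 2*6)) = -28*(81 + √2*√(5 - 12)) = -28*(81 + √2*√(-7)) = -28*(81 + √2*(I*√7)) = -28*(81 + I*√14) = -2268 - 28*I*√14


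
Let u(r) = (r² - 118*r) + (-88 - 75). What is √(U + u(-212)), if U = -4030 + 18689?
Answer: 6*√2346 ≈ 290.61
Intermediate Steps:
u(r) = -163 + r² - 118*r (u(r) = (r² - 118*r) - 163 = -163 + r² - 118*r)
U = 14659
√(U + u(-212)) = √(14659 + (-163 + (-212)² - 118*(-212))) = √(14659 + (-163 + 44944 + 25016)) = √(14659 + 69797) = √84456 = 6*√2346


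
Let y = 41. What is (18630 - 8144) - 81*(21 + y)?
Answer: 5464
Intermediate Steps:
(18630 - 8144) - 81*(21 + y) = (18630 - 8144) - 81*(21 + 41) = 10486 - 81*62 = 10486 - 5022 = 5464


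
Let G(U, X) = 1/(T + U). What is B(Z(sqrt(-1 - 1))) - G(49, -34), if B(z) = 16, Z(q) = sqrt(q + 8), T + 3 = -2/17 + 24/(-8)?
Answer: 11647/729 ≈ 15.977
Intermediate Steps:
T = -104/17 (T = -3 + (-2/17 + 24/(-8)) = -3 + (-2*1/17 + 24*(-1/8)) = -3 + (-2/17 - 3) = -3 - 53/17 = -104/17 ≈ -6.1176)
Z(q) = sqrt(8 + q)
G(U, X) = 1/(-104/17 + U)
B(Z(sqrt(-1 - 1))) - G(49, -34) = 16 - 17/(-104 + 17*49) = 16 - 17/(-104 + 833) = 16 - 17/729 = 11647/729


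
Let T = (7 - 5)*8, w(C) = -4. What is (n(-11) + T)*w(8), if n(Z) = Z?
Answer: -20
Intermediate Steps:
T = 16 (T = 2*8 = 16)
(n(-11) + T)*w(8) = (-11 + 16)*(-4) = 5*(-4) = -20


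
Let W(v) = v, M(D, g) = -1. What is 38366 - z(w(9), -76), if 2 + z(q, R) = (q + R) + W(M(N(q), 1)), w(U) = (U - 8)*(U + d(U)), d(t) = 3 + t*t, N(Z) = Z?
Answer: 38352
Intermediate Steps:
d(t) = 3 + t²
w(U) = (-8 + U)*(3 + U + U²) (w(U) = (U - 8)*(U + (3 + U²)) = (-8 + U)*(3 + U + U²))
z(q, R) = -3 + R + q (z(q, R) = -2 + ((q + R) - 1) = -2 + ((R + q) - 1) = -2 + (-1 + R + q) = -3 + R + q)
38366 - z(w(9), -76) = 38366 - (-3 - 76 + (-24 + 9³ - 7*9² - 5*9)) = 38366 - (-3 - 76 + (-24 + 729 - 7*81 - 45)) = 38366 - (-3 - 76 + (-24 + 729 - 567 - 45)) = 38366 - (-3 - 76 + 93) = 38366 - 1*14 = 38366 - 14 = 38352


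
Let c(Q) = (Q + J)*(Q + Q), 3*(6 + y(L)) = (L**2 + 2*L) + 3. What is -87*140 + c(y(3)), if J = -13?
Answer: -12180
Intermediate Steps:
y(L) = -5 + L**2/3 + 2*L/3 (y(L) = -6 + ((L**2 + 2*L) + 3)/3 = -6 + (3 + L**2 + 2*L)/3 = -6 + (1 + L**2/3 + 2*L/3) = -5 + L**2/3 + 2*L/3)
c(Q) = 2*Q*(-13 + Q) (c(Q) = (Q - 13)*(Q + Q) = (-13 + Q)*(2*Q) = 2*Q*(-13 + Q))
-87*140 + c(y(3)) = -87*140 + 2*(-5 + (1/3)*3**2 + (2/3)*3)*(-13 + (-5 + (1/3)*3**2 + (2/3)*3)) = -12180 + 2*(-5 + (1/3)*9 + 2)*(-13 + (-5 + (1/3)*9 + 2)) = -12180 + 2*(-5 + 3 + 2)*(-13 + (-5 + 3 + 2)) = -12180 + 2*0*(-13 + 0) = -12180 + 2*0*(-13) = -12180 + 0 = -12180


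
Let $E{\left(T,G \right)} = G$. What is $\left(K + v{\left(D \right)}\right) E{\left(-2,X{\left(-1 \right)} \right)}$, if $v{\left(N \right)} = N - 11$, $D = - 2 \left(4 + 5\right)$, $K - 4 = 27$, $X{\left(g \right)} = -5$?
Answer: $-10$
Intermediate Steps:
$K = 31$ ($K = 4 + 27 = 31$)
$D = -18$ ($D = \left(-2\right) 9 = -18$)
$v{\left(N \right)} = -11 + N$
$\left(K + v{\left(D \right)}\right) E{\left(-2,X{\left(-1 \right)} \right)} = \left(31 - 29\right) \left(-5\right) = 2 \left(-5\right) = -10$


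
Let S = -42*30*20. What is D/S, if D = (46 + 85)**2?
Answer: -17161/25200 ≈ -0.68099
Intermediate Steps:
D = 17161 (D = 131**2 = 17161)
S = -25200 (S = -1260*20 = -25200)
D/S = 17161/(-25200) = 17161*(-1/25200) = -17161/25200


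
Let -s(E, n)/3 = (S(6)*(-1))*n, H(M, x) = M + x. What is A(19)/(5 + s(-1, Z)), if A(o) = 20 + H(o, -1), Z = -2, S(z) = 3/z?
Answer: 19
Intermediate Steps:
s(E, n) = 3*n/2 (s(E, n) = -3*(3/6)*(-1)*n = -3*(3*(⅙))*(-1)*n = -3*(½)*(-1)*n = -(-3)*n/2 = 3*n/2)
A(o) = 19 + o (A(o) = 20 + (o - 1) = 20 + (-1 + o) = 19 + o)
A(19)/(5 + s(-1, Z)) = (19 + 19)/(5 + (3/2)*(-2)) = 38/(5 - 3) = 38/2 = 38*(½) = 19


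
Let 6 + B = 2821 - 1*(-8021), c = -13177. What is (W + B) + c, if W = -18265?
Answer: -20606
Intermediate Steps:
B = 10836 (B = -6 + (2821 - 1*(-8021)) = -6 + (2821 + 8021) = -6 + 10842 = 10836)
(W + B) + c = (-18265 + 10836) - 13177 = -7429 - 13177 = -20606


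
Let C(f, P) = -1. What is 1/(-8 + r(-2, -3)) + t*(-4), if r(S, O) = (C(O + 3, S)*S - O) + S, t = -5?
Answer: 99/5 ≈ 19.800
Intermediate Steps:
r(S, O) = -O (r(S, O) = (-S - O) + S = (-O - S) + S = -O)
1/(-8 + r(-2, -3)) + t*(-4) = 1/(-8 - 1*(-3)) - 5*(-4) = 1/(-8 + 3) + 20 = 1/(-5) + 20 = -⅕ + 20 = 99/5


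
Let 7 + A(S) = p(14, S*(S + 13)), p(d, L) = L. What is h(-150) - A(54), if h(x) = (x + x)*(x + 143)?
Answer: -1511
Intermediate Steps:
A(S) = -7 + S*(13 + S) (A(S) = -7 + S*(S + 13) = -7 + S*(13 + S))
h(x) = 2*x*(143 + x) (h(x) = (2*x)*(143 + x) = 2*x*(143 + x))
h(-150) - A(54) = 2*(-150)*(143 - 150) - (-7 + 54*(13 + 54)) = 2*(-150)*(-7) - (-7 + 54*67) = 2100 - (-7 + 3618) = 2100 - 1*3611 = 2100 - 3611 = -1511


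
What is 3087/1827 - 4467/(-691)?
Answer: 163402/20039 ≈ 8.1542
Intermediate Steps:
3087/1827 - 4467/(-691) = 3087*(1/1827) - 4467*(-1/691) = 49/29 + 4467/691 = 163402/20039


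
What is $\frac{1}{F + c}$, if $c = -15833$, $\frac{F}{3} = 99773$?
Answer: $\frac{1}{283486} \approx 3.5275 \cdot 10^{-6}$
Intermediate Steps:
$F = 299319$ ($F = 3 \cdot 99773 = 299319$)
$\frac{1}{F + c} = \frac{1}{299319 - 15833} = \frac{1}{283486}$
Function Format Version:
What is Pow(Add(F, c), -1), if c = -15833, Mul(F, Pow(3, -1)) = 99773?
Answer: Rational(1, 283486) ≈ 3.5275e-6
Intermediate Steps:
F = 299319 (F = Mul(3, 99773) = 299319)
Pow(Add(F, c), -1) = Pow(Add(299319, -15833), -1) = Pow(283486, -1) = Rational(1, 283486)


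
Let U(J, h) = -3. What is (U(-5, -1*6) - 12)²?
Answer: 225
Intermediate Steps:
(U(-5, -1*6) - 12)² = (-3 - 12)² = (-15)² = 225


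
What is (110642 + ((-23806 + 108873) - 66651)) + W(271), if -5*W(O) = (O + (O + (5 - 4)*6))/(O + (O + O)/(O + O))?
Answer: 43879583/340 ≈ 1.2906e+5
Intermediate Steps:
W(O) = -(6 + 2*O)/(5*(1 + O)) (W(O) = -(O + (O + (5 - 4)*6))/(5*(O + (O + O)/(O + O))) = -(O + (O + 1*6))/(5*(O + (2*O)/((2*O)))) = -(O + (O + 6))/(5*(O + (2*O)*(1/(2*O)))) = -(O + (6 + O))/(5*(O + 1)) = -(6 + 2*O)/(5*(1 + O)))
(110642 + ((-23806 + 108873) - 66651)) + W(271) = (110642 + ((-23806 + 108873) - 66651)) + 2*(-3 - 1*271)/(5*(1 + 271)) = (110642 + (85067 - 66651)) + (⅖)*(-3 - 271)/272 = (110642 + 18416) + (⅖)*(1/272)*(-274) = 129058 - 137/340 = 43879583/340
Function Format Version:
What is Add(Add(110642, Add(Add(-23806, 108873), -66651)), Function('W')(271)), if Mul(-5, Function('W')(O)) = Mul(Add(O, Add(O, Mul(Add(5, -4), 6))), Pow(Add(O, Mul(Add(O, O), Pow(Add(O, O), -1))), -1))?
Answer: Rational(43879583, 340) ≈ 1.2906e+5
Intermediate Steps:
Function('W')(O) = Mul(Rational(-1, 5), Pow(Add(1, O), -1), Add(6, Mul(2, O))) (Function('W')(O) = Mul(Rational(-1, 5), Mul(Add(O, Add(O, Mul(Add(5, -4), 6))), Pow(Add(O, Mul(Add(O, O), Pow(Add(O, O), -1))), -1))) = Mul(Rational(-1, 5), Mul(Add(O, Add(O, Mul(1, 6))), Pow(Add(O, Mul(Mul(2, O), Pow(Mul(2, O), -1))), -1))) = Mul(Rational(-1, 5), Mul(Add(O, Add(O, 6)), Pow(Add(O, Mul(Mul(2, O), Mul(Rational(1, 2), Pow(O, -1)))), -1))) = Mul(Rational(-1, 5), Mul(Add(O, Add(6, O)), Pow(Add(O, 1), -1))) = Mul(Rational(-1, 5), Mul(Add(6, Mul(2, O)), Pow(Add(1, O), -1))) = Mul(Rational(-1, 5), Mul(Pow(Add(1, O), -1), Add(6, Mul(2, O)))) = Mul(Rational(-1, 5), Pow(Add(1, O), -1), Add(6, Mul(2, O))))
Add(Add(110642, Add(Add(-23806, 108873), -66651)), Function('W')(271)) = Add(Add(110642, Add(Add(-23806, 108873), -66651)), Mul(Rational(2, 5), Pow(Add(1, 271), -1), Add(-3, Mul(-1, 271)))) = Add(Add(110642, Add(85067, -66651)), Mul(Rational(2, 5), Pow(272, -1), Add(-3, -271))) = Add(Add(110642, 18416), Mul(Rational(2, 5), Rational(1, 272), -274)) = Add(129058, Rational(-137, 340)) = Rational(43879583, 340)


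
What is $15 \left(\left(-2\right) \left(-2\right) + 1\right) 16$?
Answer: $1200$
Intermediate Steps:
$15 \left(\left(-2\right) \left(-2\right) + 1\right) 16 = 15 \left(4 + 1\right) 16 = 15 \cdot 5 \cdot 16 = 75 \cdot 16 = 1200$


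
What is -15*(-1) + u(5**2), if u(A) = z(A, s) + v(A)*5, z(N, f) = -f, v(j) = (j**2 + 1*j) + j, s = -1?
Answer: 3391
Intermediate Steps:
v(j) = j**2 + 2*j (v(j) = (j**2 + j) + j = (j + j**2) + j = j**2 + 2*j)
u(A) = 1 + 5*A*(2 + A) (u(A) = -1*(-1) + (A*(2 + A))*5 = 1 + 5*A*(2 + A))
-15*(-1) + u(5**2) = -15*(-1) + (1 + 5*5**2*(2 + 5**2)) = 15 + (1 + 5*25*(2 + 25)) = 15 + (1 + 5*25*27) = 15 + (1 + 3375) = 15 + 3376 = 3391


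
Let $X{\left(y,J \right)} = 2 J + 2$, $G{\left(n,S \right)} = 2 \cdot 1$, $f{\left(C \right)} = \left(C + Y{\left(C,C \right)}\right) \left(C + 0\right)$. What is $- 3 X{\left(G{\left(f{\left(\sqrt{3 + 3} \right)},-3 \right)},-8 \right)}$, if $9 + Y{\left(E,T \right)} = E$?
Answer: $42$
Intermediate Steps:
$Y{\left(E,T \right)} = -9 + E$
$f{\left(C \right)} = C \left(-9 + 2 C\right)$ ($f{\left(C \right)} = \left(C + \left(-9 + C\right)\right) \left(C + 0\right) = \left(-9 + 2 C\right) C = C \left(-9 + 2 C\right)$)
$G{\left(n,S \right)} = 2$
$X{\left(y,J \right)} = 2 + 2 J$
$- 3 X{\left(G{\left(f{\left(\sqrt{3 + 3} \right)},-3 \right)},-8 \right)} = - 3 \left(2 + 2 \left(-8\right)\right) = - 3 \left(2 - 16\right) = \left(-3\right) \left(-14\right) = 42$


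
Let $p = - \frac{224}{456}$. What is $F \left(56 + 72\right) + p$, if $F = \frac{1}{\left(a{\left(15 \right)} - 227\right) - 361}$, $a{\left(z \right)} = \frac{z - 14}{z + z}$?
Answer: $- \frac{712772}{1005423} \approx -0.70893$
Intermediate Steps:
$p = - \frac{28}{57}$ ($p = \left(-224\right) \frac{1}{456} = - \frac{28}{57} \approx -0.49123$)
$a{\left(z \right)} = \frac{-14 + z}{2 z}$
$F = - \frac{30}{17639}$ ($F = \frac{1}{\left(\frac{-14 + 15}{2 \cdot 15} - 227\right) - 361} = \frac{1}{\left(\frac{1}{2} \cdot \frac{1}{15} \cdot 1 - 227\right) - 361} = \frac{1}{\left(\frac{1}{30} - 227\right) - 361} = \frac{1}{- \frac{6809}{30} - 361} = \frac{1}{- \frac{17639}{30}} = - \frac{30}{17639} \approx -0.0017008$)
$F \left(56 + 72\right) + p = - \frac{30 \left(56 + 72\right)}{17639} - \frac{28}{57} = \left(- \frac{30}{17639}\right) 128 - \frac{28}{57} = - \frac{3840}{17639} - \frac{28}{57} = - \frac{712772}{1005423}$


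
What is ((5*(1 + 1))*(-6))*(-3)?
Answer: 180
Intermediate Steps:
((5*(1 + 1))*(-6))*(-3) = ((5*2)*(-6))*(-3) = (10*(-6))*(-3) = -60*(-3) = 180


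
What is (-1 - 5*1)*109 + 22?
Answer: -632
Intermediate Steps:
(-1 - 5*1)*109 + 22 = (-1 - 5)*109 + 22 = -6*109 + 22 = -654 + 22 = -632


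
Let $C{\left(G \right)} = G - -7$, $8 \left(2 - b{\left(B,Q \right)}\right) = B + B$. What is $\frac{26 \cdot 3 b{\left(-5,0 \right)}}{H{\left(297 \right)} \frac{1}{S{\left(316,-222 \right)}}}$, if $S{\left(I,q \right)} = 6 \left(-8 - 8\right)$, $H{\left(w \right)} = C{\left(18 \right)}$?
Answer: $- \frac{24336}{25} \approx -973.44$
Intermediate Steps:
$b{\left(B,Q \right)} = 2 - \frac{B}{4}$ ($b{\left(B,Q \right)} = 2 - \frac{B + B}{8} = 2 - \frac{2 B}{8} = 2 - \frac{B}{4}$)
$C{\left(G \right)} = 7 + G$ ($C{\left(G \right)} = G + 7 = 7 + G$)
$H{\left(w \right)} = 25$ ($H{\left(w \right)} = 7 + 18 = 25$)
$S{\left(I,q \right)} = -96$ ($S{\left(I,q \right)} = 6 \left(-16\right) = -96$)
$\frac{26 \cdot 3 b{\left(-5,0 \right)}}{H{\left(297 \right)} \frac{1}{S{\left(316,-222 \right)}}} = \frac{26 \cdot 3 \left(2 - - \frac{5}{4}\right)}{25 \frac{1}{-96}} = \frac{78 \left(2 + \frac{5}{4}\right)}{25 \left(- \frac{1}{96}\right)} = \frac{78 \cdot \frac{13}{4}}{- \frac{25}{96}} = \frac{507}{2} \left(- \frac{96}{25}\right) = - \frac{24336}{25}$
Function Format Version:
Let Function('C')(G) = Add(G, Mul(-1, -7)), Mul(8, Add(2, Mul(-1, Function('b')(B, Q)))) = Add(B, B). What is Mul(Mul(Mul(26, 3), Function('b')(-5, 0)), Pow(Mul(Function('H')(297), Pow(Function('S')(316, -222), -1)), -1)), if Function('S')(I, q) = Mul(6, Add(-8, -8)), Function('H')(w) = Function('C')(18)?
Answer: Rational(-24336, 25) ≈ -973.44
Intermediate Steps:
Function('b')(B, Q) = Add(2, Mul(Rational(-1, 4), B)) (Function('b')(B, Q) = Add(2, Mul(Rational(-1, 8), Add(B, B))) = Add(2, Mul(Rational(-1, 8), Mul(2, B))) = Add(2, Mul(Rational(-1, 4), B)))
Function('C')(G) = Add(7, G) (Function('C')(G) = Add(G, 7) = Add(7, G))
Function('H')(w) = 25 (Function('H')(w) = Add(7, 18) = 25)
Function('S')(I, q) = -96 (Function('S')(I, q) = Mul(6, -16) = -96)
Mul(Mul(Mul(26, 3), Function('b')(-5, 0)), Pow(Mul(Function('H')(297), Pow(Function('S')(316, -222), -1)), -1)) = Mul(Mul(Mul(26, 3), Add(2, Mul(Rational(-1, 4), -5))), Pow(Mul(25, Pow(-96, -1)), -1)) = Mul(Mul(78, Add(2, Rational(5, 4))), Pow(Mul(25, Rational(-1, 96)), -1)) = Mul(Mul(78, Rational(13, 4)), Pow(Rational(-25, 96), -1)) = Mul(Rational(507, 2), Rational(-96, 25)) = Rational(-24336, 25)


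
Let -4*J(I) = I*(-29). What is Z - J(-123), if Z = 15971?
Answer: 67451/4 ≈ 16863.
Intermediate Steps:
J(I) = 29*I/4 (J(I) = -I*(-29)/4 = -(-29)*I/4 = 29*I/4)
Z - J(-123) = 15971 - 29*(-123)/4 = 15971 - 1*(-3567/4) = 15971 + 3567/4 = 67451/4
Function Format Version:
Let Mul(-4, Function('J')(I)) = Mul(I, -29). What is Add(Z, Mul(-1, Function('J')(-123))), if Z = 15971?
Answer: Rational(67451, 4) ≈ 16863.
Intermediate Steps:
Function('J')(I) = Mul(Rational(29, 4), I) (Function('J')(I) = Mul(Rational(-1, 4), Mul(I, -29)) = Mul(Rational(-1, 4), Mul(-29, I)) = Mul(Rational(29, 4), I))
Add(Z, Mul(-1, Function('J')(-123))) = Add(15971, Mul(-1, Mul(Rational(29, 4), -123))) = Add(15971, Mul(-1, Rational(-3567, 4))) = Add(15971, Rational(3567, 4)) = Rational(67451, 4)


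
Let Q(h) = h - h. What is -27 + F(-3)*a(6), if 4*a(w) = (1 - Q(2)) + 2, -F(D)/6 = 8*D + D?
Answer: 189/2 ≈ 94.500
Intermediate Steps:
Q(h) = 0
F(D) = -54*D (F(D) = -6*(8*D + D) = -54*D)
a(w) = ¾ (a(w) = ((1 - 1*0) + 2)/4 = ((1 + 0) + 2)/4 = (1 + 2)/4 = (¼)*3 = ¾)
-27 + F(-3)*a(6) = -27 - 54*(-3)*(¾) = -27 + 162*(¾) = -27 + 243/2 = 189/2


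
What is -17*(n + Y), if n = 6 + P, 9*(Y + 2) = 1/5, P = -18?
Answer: 10693/45 ≈ 237.62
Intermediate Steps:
Y = -89/45 (Y = -2 + (⅑)/5 = -2 + (⅑)*(⅕) = -2 + 1/45 = -89/45 ≈ -1.9778)
n = -12 (n = 6 - 18 = -12)
-17*(n + Y) = -17*(-12 - 89/45) = -17*(-629/45) = 10693/45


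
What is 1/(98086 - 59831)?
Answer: 1/38255 ≈ 2.6140e-5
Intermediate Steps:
1/(98086 - 59831) = 1/38255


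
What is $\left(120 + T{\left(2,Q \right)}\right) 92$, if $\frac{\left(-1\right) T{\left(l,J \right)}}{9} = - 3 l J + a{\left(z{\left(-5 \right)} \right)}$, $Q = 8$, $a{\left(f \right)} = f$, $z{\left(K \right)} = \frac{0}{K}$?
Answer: $50784$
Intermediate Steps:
$z{\left(K \right)} = 0$
$T{\left(l,J \right)} = 27 J l$ ($T{\left(l,J \right)} = - 9 \left(- 3 l J + 0\right) = - 9 \left(- 3 J l + 0\right) = - 9 \left(- 3 J l\right) = 27 J l$)
$\left(120 + T{\left(2,Q \right)}\right) 92 = \left(120 + 27 \cdot 8 \cdot 2\right) 92 = \left(120 + 432\right) 92 = 552 \cdot 92 = 50784$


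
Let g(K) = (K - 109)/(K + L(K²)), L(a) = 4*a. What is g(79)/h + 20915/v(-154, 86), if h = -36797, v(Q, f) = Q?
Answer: -19273324568345/141912119734 ≈ -135.81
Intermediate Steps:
g(K) = (-109 + K)/(K + 4*K²) (g(K) = (K - 109)/(K + 4*K²) = (-109 + K)/(K + 4*K²))
g(79)/h + 20915/v(-154, 86) = ((-109 + 79)/(79*(1 + 4*79)))/(-36797) + 20915/(-154) = ((1/79)*(-30)/(1 + 316))*(-1/36797) + 20915*(-1/154) = ((1/79)*(-30)/317)*(-1/36797) - 20915/154 = ((1/79)*(1/317)*(-30))*(-1/36797) - 20915/154 = -30/25043*(-1/36797) - 20915/154 = 30/921507271 - 20915/154 = -19273324568345/141912119734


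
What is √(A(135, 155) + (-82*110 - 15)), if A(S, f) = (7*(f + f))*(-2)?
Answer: 5*I*√535 ≈ 115.65*I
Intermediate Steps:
A(S, f) = -28*f (A(S, f) = (7*(2*f))*(-2) = (14*f)*(-2) = -28*f)
√(A(135, 155) + (-82*110 - 15)) = √(-28*155 + (-82*110 - 15)) = √(-4340 + (-9020 - 15)) = √(-4340 - 9035) = √(-13375) = 5*I*√535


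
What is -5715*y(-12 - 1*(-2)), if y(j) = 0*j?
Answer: 0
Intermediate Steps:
y(j) = 0
-5715*y(-12 - 1*(-2)) = -5715*0 = 0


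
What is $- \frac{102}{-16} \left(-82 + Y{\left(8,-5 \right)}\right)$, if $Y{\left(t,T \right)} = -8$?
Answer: $- \frac{2295}{4} \approx -573.75$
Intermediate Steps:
$- \frac{102}{-16} \left(-82 + Y{\left(8,-5 \right)}\right) = - \frac{102}{-16} \left(-82 - 8\right) = \left(-102\right) \left(- \frac{1}{16}\right) \left(-90\right) = \frac{51}{8} \left(-90\right) = - \frac{2295}{4}$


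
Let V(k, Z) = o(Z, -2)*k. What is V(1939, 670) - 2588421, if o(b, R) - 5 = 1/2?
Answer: -5155513/2 ≈ -2.5778e+6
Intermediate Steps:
o(b, R) = 11/2 (o(b, R) = 5 + 1/2 = 5 + ½ = 11/2)
V(k, Z) = 11*k/2
V(1939, 670) - 2588421 = (11/2)*1939 - 2588421 = 21329/2 - 2588421 = -5155513/2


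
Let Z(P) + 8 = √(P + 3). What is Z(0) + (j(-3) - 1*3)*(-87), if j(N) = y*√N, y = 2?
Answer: 253 + √3*(1 - 174*I) ≈ 254.73 - 301.38*I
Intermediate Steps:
j(N) = 2*√N
Z(P) = -8 + √(3 + P) (Z(P) = -8 + √(P + 3) = -8 + √(3 + P))
Z(0) + (j(-3) - 1*3)*(-87) = (-8 + √(3 + 0)) + (2*√(-3) - 1*3)*(-87) = (-8 + √3) + (2*(I*√3) - 3)*(-87) = (-8 + √3) + (2*I*√3 - 3)*(-87) = (-8 + √3) + (-3 + 2*I*√3)*(-87) = (-8 + √3) + (261 - 174*I*√3) = 253 + √3 - 174*I*√3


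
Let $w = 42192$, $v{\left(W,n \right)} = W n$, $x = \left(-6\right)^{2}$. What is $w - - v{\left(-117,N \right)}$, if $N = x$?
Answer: $37980$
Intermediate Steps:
$x = 36$
$N = 36$
$w - - v{\left(-117,N \right)} = 42192 - - \left(-117\right) 36 = 42192 - \left(-1\right) \left(-4212\right) = 42192 - 4212 = 37980$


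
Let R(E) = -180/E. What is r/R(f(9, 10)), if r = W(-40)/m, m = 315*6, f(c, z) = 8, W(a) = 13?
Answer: -13/42525 ≈ -0.00030570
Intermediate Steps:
m = 1890
r = 13/1890 ≈ 0.0068783
r/R(f(9, 10)) = 13/(1890*((-180/8))) = 13/(1890*((-180*⅛))) = 13/(1890*(-45/2)) = (13/1890)*(-2/45) = -13/42525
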